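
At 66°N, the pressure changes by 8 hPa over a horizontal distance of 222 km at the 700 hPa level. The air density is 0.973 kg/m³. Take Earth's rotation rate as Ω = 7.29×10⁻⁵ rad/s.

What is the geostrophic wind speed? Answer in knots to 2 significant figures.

54 knots

Coriolis parameter at 66°N:
f = 2Ω sin φ = 2 × 7.29×10⁻⁵ × sin 66° = 1.33×10⁻⁴ s⁻¹
Pressure gradient: |∂P/∂n| = 800 Pa / 222000 m = 3.60×10⁻³ Pa/m
Geostrophic balance (pressure-gradient force = Coriolis force):
V_g = (1/(fρ)) |∂P/∂n| = 3.60×10⁻³ / (1.33×10⁻⁴ × 0.973) = 27.8 m/s
Converting: 27.8 m/s × 1.944 = 54 knots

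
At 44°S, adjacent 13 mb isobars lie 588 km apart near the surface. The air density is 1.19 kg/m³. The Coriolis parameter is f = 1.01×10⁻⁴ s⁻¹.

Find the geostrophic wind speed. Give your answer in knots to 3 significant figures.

35.8 knots

Pressure gradient: |∂P/∂n| = 1300 Pa / 588000 m = 2.21×10⁻³ Pa/m
Geostrophic balance (pressure-gradient force = Coriolis force):
V_g = (1/(fρ)) |∂P/∂n| = 2.21×10⁻³ / (1.01×10⁻⁴ × 1.19) = 18.4 m/s
Converting: 18.4 m/s × 1.944 = 35.8 knots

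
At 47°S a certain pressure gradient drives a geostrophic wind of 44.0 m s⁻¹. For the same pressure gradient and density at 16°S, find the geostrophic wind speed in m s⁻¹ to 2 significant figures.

120 m s⁻¹

With the same pressure gradient and density, V_g ∝ 1/f ∝ 1/sin φ.
V₂ = V₁ · sin φ₁ / sin φ₂ = 44.0 × sin 47° / sin 16°
V₂ = 44.0 × 0.7314/0.2756 = 120 m s⁻¹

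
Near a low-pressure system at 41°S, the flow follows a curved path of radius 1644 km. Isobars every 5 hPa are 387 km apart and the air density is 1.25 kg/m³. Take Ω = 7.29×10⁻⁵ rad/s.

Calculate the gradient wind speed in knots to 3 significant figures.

Coriolis parameter at 41°S:
f = 2Ω sin φ = 2 × 7.29×10⁻⁵ × sin 41° = 9.57×10⁻⁵ s⁻¹
Pressure gradient: |∂P/∂n| = 500 Pa / 387000 m = 1.29×10⁻³ Pa/m
Geostrophic speed: V_g = |∂P/∂n|/(fρ) = 1.29×10⁻³/(9.57×10⁻⁵ × 1.25) = 10.8 m/s
Around a low, centrifugal force acts outward with Coriolis, so pressure-gradient force balances both:
(1/ρ)|∂P/∂n| = fV + V²/R  →  V² + fR·V − fR·V_g = 0
With fR = 9.57×10⁻⁵ × 1644×10³ m = 157 m/s:
V = [−fR + √((fR)² + 4 fR V_g)]/2 = [−157 + √(157² + 4×157×10.8)]/2 = 10.2 m/s
Subgeostrophic (V < V_g = 10.8 m/s), as expected around a low.
Converting: 10.2 m/s × 1.944 = 19.7 knots

19.7 knots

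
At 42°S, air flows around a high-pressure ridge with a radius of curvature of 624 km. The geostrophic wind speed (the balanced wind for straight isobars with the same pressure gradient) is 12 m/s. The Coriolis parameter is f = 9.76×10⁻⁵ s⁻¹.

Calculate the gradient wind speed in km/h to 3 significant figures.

Around a high, pressure-gradient force acts outward with centrifugal, so Coriolis balances both:
fV = (1/ρ)|∂P/∂n| + V²/R  →  V² − fR·V + fR·V_g = 0
With fR = 9.76×10⁻⁵ × 624×10³ m = 60.9 m/s:
V = [fR − √((fR)² − 4 fR V_g)]/2 = [60.9 − √(60.9² − 4×60.9×12)]/2 = 16.4 m/s
Supergeostrophic (V > V_g = 12 m/s), as expected around a high.
Converting: 16.4 m/s × 3.6 = 59.2 km/h

59.2 km/h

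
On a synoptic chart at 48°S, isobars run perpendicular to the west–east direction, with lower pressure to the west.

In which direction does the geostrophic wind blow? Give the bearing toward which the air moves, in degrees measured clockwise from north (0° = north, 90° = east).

The pressure-gradient force points toward the west (bearing 270°).
Geostrophic balance: in the Southern Hemisphere the Coriolis force deflects motion to the left, so the geostrophic wind blows 90° to the left of the pressure-gradient force (low pressure on the right).
Rotating 270° by 90° counterclockwise gives 180° — the wind blows toward the south.

180°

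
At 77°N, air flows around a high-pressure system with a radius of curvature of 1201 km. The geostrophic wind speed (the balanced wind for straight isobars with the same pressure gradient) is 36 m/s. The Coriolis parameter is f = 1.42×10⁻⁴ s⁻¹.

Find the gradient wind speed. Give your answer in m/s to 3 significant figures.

Around a high, pressure-gradient force acts outward with centrifugal, so Coriolis balances both:
fV = (1/ρ)|∂P/∂n| + V²/R  →  V² − fR·V + fR·V_g = 0
With fR = 1.42×10⁻⁴ × 1201×10³ m = 171 m/s:
V = [fR − √((fR)² − 4 fR V_g)]/2 = [171 − √(171² − 4×171×36)]/2 = 51.6 m/s
Supergeostrophic (V > V_g = 36 m/s), as expected around a high.

51.6 m/s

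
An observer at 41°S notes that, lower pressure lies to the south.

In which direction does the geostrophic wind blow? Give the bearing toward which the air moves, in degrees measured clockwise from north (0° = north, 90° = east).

The pressure-gradient force points toward the south (bearing 180°).
Geostrophic balance: in the Southern Hemisphere the Coriolis force deflects motion to the left, so the geostrophic wind blows 90° to the left of the pressure-gradient force (low pressure on the right).
Rotating 180° by 90° counterclockwise gives 090° — the wind blows toward the east.

090°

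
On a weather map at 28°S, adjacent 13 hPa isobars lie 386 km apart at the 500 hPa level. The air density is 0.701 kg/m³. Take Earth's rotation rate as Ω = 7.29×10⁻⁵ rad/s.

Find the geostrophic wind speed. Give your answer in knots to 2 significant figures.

140 knots

Coriolis parameter at 28°S:
f = 2Ω sin φ = 2 × 7.29×10⁻⁵ × sin 28° = 6.84×10⁻⁵ s⁻¹
Pressure gradient: |∂P/∂n| = 1300 Pa / 386000 m = 3.37×10⁻³ Pa/m
Geostrophic balance (pressure-gradient force = Coriolis force):
V_g = (1/(fρ)) |∂P/∂n| = 3.37×10⁻³ / (6.84×10⁻⁵ × 0.701) = 70.2 m/s
Converting: 70.2 m/s × 1.944 = 140 knots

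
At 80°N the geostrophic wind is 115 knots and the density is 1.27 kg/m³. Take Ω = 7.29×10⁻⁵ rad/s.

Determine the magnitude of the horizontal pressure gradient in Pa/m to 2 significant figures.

1.1×10⁻² Pa/m

Coriolis parameter at 80°N:
f = 2Ω sin φ = 2 × 7.29×10⁻⁵ × sin 80° = 1.44×10⁻⁴ s⁻¹
Wind speed in SI: 115 knots = 59.2 m/s
Geostrophic balance rearranged: |∂P/∂n| = f ρ V_g
|∂P/∂n| = 1.44×10⁻⁴ × 1.27 × 59.2 = 1.08×10⁻² Pa/m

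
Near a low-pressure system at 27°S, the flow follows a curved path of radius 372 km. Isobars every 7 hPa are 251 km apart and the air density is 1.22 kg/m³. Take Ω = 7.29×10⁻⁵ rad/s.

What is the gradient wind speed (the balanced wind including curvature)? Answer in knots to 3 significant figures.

Coriolis parameter at 27°S:
f = 2Ω sin φ = 2 × 7.29×10⁻⁵ × sin 27° = 6.62×10⁻⁵ s⁻¹
Pressure gradient: |∂P/∂n| = 700 Pa / 251000 m = 2.79×10⁻³ Pa/m
Geostrophic speed: V_g = |∂P/∂n|/(fρ) = 2.79×10⁻³/(6.62×10⁻⁵ × 1.22) = 34.5 m/s
Around a low, centrifugal force acts outward with Coriolis, so pressure-gradient force balances both:
(1/ρ)|∂P/∂n| = fV + V²/R  →  V² + fR·V − fR·V_g = 0
With fR = 6.62×10⁻⁵ × 372×10³ m = 24.6 m/s:
V = [−fR + √((fR)² + 4 fR V_g)]/2 = [−24.6 + √(24.6² + 4×24.6×34.5)]/2 = 19.3 m/s
Subgeostrophic (V < V_g = 34.5 m/s), as expected around a low.
Converting: 19.3 m/s × 1.944 = 37.6 knots

37.6 knots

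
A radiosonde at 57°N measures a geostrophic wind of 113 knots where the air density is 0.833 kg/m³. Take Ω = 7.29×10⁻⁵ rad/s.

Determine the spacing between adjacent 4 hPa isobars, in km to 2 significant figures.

Coriolis parameter at 57°N:
f = 2Ω sin φ = 2 × 7.29×10⁻⁵ × sin 57° = 1.22×10⁻⁴ s⁻¹
Wind speed in SI: 113 knots = 58.1 m/s
Geostrophic balance rearranged: |∂P/∂n| = f ρ V_g
|∂P/∂n| = 1.22×10⁻⁴ × 0.833 × 58.1 = 5.92×10⁻³ Pa/m
Isobar spacing: Δn = ΔP/|∂P/∂n| = 400 Pa / 5.92×10⁻³ Pa/m = 67554 m ≈ 68 km

68 km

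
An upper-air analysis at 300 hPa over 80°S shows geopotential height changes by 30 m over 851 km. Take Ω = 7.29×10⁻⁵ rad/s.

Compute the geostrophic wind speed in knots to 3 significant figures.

Coriolis parameter at 80°S:
f = 2Ω sin φ = 2 × 7.29×10⁻⁵ × sin 80° = 1.44×10⁻⁴ s⁻¹
Height gradient: |∂Z/∂n| = 30 m / 851000 m = 3.53×10⁻⁵
On a pressure surface, geostrophic balance gives V_g = (g/f)|∂Z/∂n|:
V_g = 9.81 × 3.53×10⁻⁵ / 1.44×10⁻⁴ = 2.41 m/s
Converting: 2.41 m/s × 1.944 = 4.68 knots

4.68 knots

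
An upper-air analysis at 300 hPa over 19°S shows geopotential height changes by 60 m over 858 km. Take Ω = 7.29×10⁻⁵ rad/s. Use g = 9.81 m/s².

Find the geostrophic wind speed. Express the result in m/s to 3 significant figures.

Coriolis parameter at 19°S:
f = 2Ω sin φ = 2 × 7.29×10⁻⁵ × sin 19° = 4.75×10⁻⁵ s⁻¹
Height gradient: |∂Z/∂n| = 60 m / 858000 m = 6.99×10⁻⁵
On a pressure surface, geostrophic balance gives V_g = (g/f)|∂Z/∂n|:
V_g = 9.81 × 6.99×10⁻⁵ / 4.75×10⁻⁵ = 14.5 m/s

14.5 m/s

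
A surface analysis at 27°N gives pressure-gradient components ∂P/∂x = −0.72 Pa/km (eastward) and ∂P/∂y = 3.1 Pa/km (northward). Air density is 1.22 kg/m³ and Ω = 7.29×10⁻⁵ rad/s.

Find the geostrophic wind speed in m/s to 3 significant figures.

39.4 m/s

Coriolis parameter at 27°N:
f = 2Ω sin φ = 2 × 7.29×10⁻⁵ × sin 27° = 6.62×10⁻⁵ s⁻¹
Component geostrophic relations (x east, y north):
u_g = −(1/(fρ)) ∂P/∂y,  v_g = (1/(fρ)) ∂P/∂x
u_g = −(3.1×10⁻³)/(6.62×10⁻⁵ × 1.22) = −38.4 m/s;  v_g = (−0.72×10⁻³)/(6.62×10⁻⁵ × 1.22) = −8.92 m/s
|V_g| = √(u_g² + v_g²) = 39.4 m/s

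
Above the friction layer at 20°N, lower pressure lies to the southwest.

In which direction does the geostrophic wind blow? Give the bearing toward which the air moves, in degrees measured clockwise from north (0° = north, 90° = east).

315°

The pressure-gradient force points toward the southwest (bearing 225°).
Geostrophic balance: in the Northern Hemisphere the Coriolis force deflects motion to the right, so the geostrophic wind blows 90° to the right of the pressure-gradient force (low pressure on the left).
Rotating 225° by 90° clockwise gives 315° — the wind blows toward the northwest.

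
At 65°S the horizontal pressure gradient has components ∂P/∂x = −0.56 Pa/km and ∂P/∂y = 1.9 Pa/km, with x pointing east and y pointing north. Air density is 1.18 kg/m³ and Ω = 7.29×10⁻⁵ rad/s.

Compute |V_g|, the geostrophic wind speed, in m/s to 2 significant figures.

Coriolis parameter at 65°S:
f = 2Ω sin φ = 2 × 7.29×10⁻⁵ × sin 65° = 1.32×10⁻⁴ s⁻¹
In the Southern Hemisphere f is negative: f = −1.32×10⁻⁴ s⁻¹.
Component geostrophic relations (x east, y north):
u_g = −(1/(fρ)) ∂P/∂y,  v_g = (1/(fρ)) ∂P/∂x
u_g = −(1.9×10⁻³)/(−1.32×10⁻⁴ × 1.18) = 12.2 m/s;  v_g = (−0.56×10⁻³)/(−1.32×10⁻⁴ × 1.18) = 3.59 m/s
|V_g| = √(u_g² + v_g²) = 12.7 m/s

13 m/s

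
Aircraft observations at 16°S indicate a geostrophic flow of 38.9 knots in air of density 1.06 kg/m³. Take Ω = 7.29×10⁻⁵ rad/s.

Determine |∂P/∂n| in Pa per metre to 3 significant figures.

Coriolis parameter at 16°S:
f = 2Ω sin φ = 2 × 7.29×10⁻⁵ × sin 16° = 4.02×10⁻⁵ s⁻¹
Wind speed in SI: 38.9 knots = 20.0 m/s
Geostrophic balance rearranged: |∂P/∂n| = f ρ V_g
|∂P/∂n| = 4.02×10⁻⁵ × 1.06 × 20.0 = 8.52×10⁻⁴ Pa/m

8.52×10⁻⁴ Pa/m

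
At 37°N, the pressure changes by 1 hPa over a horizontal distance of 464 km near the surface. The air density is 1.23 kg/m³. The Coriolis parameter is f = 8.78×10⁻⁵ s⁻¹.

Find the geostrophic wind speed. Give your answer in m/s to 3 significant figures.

2.00 m/s

Pressure gradient: |∂P/∂n| = 100 Pa / 464000 m = 2.16×10⁻⁴ Pa/m
Geostrophic balance (pressure-gradient force = Coriolis force):
V_g = (1/(fρ)) |∂P/∂n| = 2.16×10⁻⁴ / (8.78×10⁻⁵ × 1.23) = 2.00 m/s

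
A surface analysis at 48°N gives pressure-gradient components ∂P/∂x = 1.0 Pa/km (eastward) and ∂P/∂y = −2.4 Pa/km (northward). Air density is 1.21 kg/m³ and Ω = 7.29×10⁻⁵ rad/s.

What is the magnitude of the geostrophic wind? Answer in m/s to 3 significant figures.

19.8 m/s

Coriolis parameter at 48°N:
f = 2Ω sin φ = 2 × 7.29×10⁻⁵ × sin 48° = 1.08×10⁻⁴ s⁻¹
Component geostrophic relations (x east, y north):
u_g = −(1/(fρ)) ∂P/∂y,  v_g = (1/(fρ)) ∂P/∂x
u_g = −(−2.4×10⁻³)/(1.08×10⁻⁴ × 1.21) = 18.3 m/s;  v_g = (1.0×10⁻³)/(1.08×10⁻⁴ × 1.21) = 7.63 m/s
|V_g| = √(u_g² + v_g²) = 19.8 m/s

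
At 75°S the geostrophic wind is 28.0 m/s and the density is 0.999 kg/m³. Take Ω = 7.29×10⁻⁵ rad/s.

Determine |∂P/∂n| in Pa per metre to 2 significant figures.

Coriolis parameter at 75°S:
f = 2Ω sin φ = 2 × 7.29×10⁻⁵ × sin 75° = 1.41×10⁻⁴ s⁻¹
Geostrophic balance rearranged: |∂P/∂n| = f ρ V_g
|∂P/∂n| = 1.41×10⁻⁴ × 0.999 × 28.0 = 3.94×10⁻³ Pa/m

3.9×10⁻³ Pa/m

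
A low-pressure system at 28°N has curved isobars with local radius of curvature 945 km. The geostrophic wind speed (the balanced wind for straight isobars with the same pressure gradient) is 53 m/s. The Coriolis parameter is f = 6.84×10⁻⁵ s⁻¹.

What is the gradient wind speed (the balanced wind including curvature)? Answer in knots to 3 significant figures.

Around a low, centrifugal force acts outward with Coriolis, so pressure-gradient force balances both:
(1/ρ)|∂P/∂n| = fV + V²/R  →  V² + fR·V − fR·V_g = 0
With fR = 6.84×10⁻⁵ × 945×10³ m = 64.6 m/s:
V = [−fR + √((fR)² + 4 fR V_g)]/2 = [−64.6 + √(64.6² + 4×64.6×53)]/2 = 34.5 m/s
Subgeostrophic (V < V_g = 53 m/s), as expected around a low.
Converting: 34.5 m/s × 1.944 = 67.1 knots

67.1 knots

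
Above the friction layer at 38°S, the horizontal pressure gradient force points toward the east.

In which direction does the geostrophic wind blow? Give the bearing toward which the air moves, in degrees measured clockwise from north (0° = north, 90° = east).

The pressure-gradient force points toward the east (bearing 090°).
Geostrophic balance: in the Southern Hemisphere the Coriolis force deflects motion to the left, so the geostrophic wind blows 90° to the left of the pressure-gradient force (low pressure on the right).
Rotating 090° by 90° counterclockwise gives 000° — the wind blows toward the north.

000°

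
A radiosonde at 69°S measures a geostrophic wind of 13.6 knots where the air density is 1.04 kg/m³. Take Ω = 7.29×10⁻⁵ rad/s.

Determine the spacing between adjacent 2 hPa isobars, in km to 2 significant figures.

Coriolis parameter at 69°S:
f = 2Ω sin φ = 2 × 7.29×10⁻⁵ × sin 69° = 1.36×10⁻⁴ s⁻¹
Wind speed in SI: 13.6 knots = 7.00 m/s
Geostrophic balance rearranged: |∂P/∂n| = f ρ V_g
|∂P/∂n| = 1.36×10⁻⁴ × 1.04 × 7.00 = 9.90×10⁻⁴ Pa/m
Isobar spacing: Δn = ΔP/|∂P/∂n| = 200 Pa / 9.90×10⁻⁴ Pa/m = 201934 m ≈ 200 km

200 km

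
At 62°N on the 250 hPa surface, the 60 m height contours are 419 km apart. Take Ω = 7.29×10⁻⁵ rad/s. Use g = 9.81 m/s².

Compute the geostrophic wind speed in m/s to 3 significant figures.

10.9 m/s

Coriolis parameter at 62°N:
f = 2Ω sin φ = 2 × 7.29×10⁻⁵ × sin 62° = 1.29×10⁻⁴ s⁻¹
Height gradient: |∂Z/∂n| = 60 m / 419000 m = 1.43×10⁻⁴
On a pressure surface, geostrophic balance gives V_g = (g/f)|∂Z/∂n|:
V_g = 9.81 × 1.43×10⁻⁴ / 1.29×10⁻⁴ = 10.9 m/s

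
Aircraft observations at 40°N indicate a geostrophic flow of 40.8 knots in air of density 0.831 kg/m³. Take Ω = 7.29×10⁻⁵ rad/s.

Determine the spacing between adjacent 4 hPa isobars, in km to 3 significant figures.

Coriolis parameter at 40°N:
f = 2Ω sin φ = 2 × 7.29×10⁻⁵ × sin 40° = 9.37×10⁻⁵ s⁻¹
Wind speed in SI: 40.8 knots = 21.0 m/s
Geostrophic balance rearranged: |∂P/∂n| = f ρ V_g
|∂P/∂n| = 9.37×10⁻⁵ × 0.831 × 21.0 = 1.63×10⁻³ Pa/m
Isobar spacing: Δn = ΔP/|∂P/∂n| = 400 Pa / 1.63×10⁻³ Pa/m = 244701 m ≈ 245 km

245 km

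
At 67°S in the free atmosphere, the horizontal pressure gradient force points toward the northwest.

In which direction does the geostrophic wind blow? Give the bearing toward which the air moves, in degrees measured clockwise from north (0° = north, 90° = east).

The pressure-gradient force points toward the northwest (bearing 315°).
Geostrophic balance: in the Southern Hemisphere the Coriolis force deflects motion to the left, so the geostrophic wind blows 90° to the left of the pressure-gradient force (low pressure on the right).
Rotating 315° by 90° counterclockwise gives 225° — the wind blows toward the southwest.

225°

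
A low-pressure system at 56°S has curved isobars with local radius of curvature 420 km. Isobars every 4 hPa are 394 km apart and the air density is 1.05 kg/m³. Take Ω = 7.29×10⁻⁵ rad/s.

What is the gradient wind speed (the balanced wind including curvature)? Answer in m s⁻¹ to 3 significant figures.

Coriolis parameter at 56°S:
f = 2Ω sin φ = 2 × 7.29×10⁻⁵ × sin 56° = 1.21×10⁻⁴ s⁻¹
Pressure gradient: |∂P/∂n| = 400 Pa / 394000 m = 1.02×10⁻³ Pa/m
Geostrophic speed: V_g = |∂P/∂n|/(fρ) = 1.02×10⁻³/(1.21×10⁻⁴ × 1.05) = 8.00 m/s
Around a low, centrifugal force acts outward with Coriolis, so pressure-gradient force balances both:
(1/ρ)|∂P/∂n| = fV + V²/R  →  V² + fR·V − fR·V_g = 0
With fR = 1.21×10⁻⁴ × 420×10³ m = 50.8 m/s:
V = [−fR + √((fR)² + 4 fR V_g)]/2 = [−50.8 + √(50.8² + 4×50.8×8)]/2 = 7.03 m/s
Subgeostrophic (V < V_g = 8 m/s), as expected around a low.

7.03 m s⁻¹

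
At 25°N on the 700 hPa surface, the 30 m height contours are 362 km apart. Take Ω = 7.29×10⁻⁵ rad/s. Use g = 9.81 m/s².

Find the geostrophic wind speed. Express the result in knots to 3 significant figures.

Coriolis parameter at 25°N:
f = 2Ω sin φ = 2 × 7.29×10⁻⁵ × sin 25° = 6.16×10⁻⁵ s⁻¹
Height gradient: |∂Z/∂n| = 30 m / 362000 m = 8.29×10⁻⁵
On a pressure surface, geostrophic balance gives V_g = (g/f)|∂Z/∂n|:
V_g = 9.81 × 8.29×10⁻⁵ / 6.16×10⁻⁵ = 13.2 m/s
Converting: 13.2 m/s × 1.944 = 25.6 knots

25.6 knots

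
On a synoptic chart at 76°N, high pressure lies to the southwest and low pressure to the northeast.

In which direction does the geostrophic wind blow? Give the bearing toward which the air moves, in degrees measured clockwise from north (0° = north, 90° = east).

135°

The pressure-gradient force points toward the northeast (bearing 045°).
Geostrophic balance: in the Northern Hemisphere the Coriolis force deflects motion to the right, so the geostrophic wind blows 90° to the right of the pressure-gradient force (low pressure on the left).
Rotating 045° by 90° clockwise gives 135° — the wind blows toward the southeast.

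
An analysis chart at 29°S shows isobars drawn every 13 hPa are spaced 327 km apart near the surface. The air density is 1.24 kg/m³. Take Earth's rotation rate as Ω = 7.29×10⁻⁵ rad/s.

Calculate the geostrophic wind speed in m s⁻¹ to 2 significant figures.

Coriolis parameter at 29°S:
f = 2Ω sin φ = 2 × 7.29×10⁻⁵ × sin 29° = 7.07×10⁻⁵ s⁻¹
Pressure gradient: |∂P/∂n| = 1300 Pa / 327000 m = 3.98×10⁻³ Pa/m
Geostrophic balance (pressure-gradient force = Coriolis force):
V_g = (1/(fρ)) |∂P/∂n| = 3.98×10⁻³ / (7.07×10⁻⁵ × 1.24) = 45.4 m/s

45 m s⁻¹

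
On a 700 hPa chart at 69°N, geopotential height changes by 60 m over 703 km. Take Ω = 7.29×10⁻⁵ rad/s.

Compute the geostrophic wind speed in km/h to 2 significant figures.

Coriolis parameter at 69°N:
f = 2Ω sin φ = 2 × 7.29×10⁻⁵ × sin 69° = 1.36×10⁻⁴ s⁻¹
Height gradient: |∂Z/∂n| = 60 m / 703000 m = 8.53×10⁻⁵
On a pressure surface, geostrophic balance gives V_g = (g/f)|∂Z/∂n|:
V_g = 9.81 × 8.53×10⁻⁵ / 1.36×10⁻⁴ = 6.15 m/s
Converting: 6.15 m/s × 3.6 = 22 km/h

22 km/h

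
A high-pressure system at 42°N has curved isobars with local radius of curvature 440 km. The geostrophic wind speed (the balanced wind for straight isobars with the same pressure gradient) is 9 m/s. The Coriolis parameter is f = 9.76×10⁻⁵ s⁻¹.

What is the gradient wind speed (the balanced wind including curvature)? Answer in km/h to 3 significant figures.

46.2 km/h

Around a high, pressure-gradient force acts outward with centrifugal, so Coriolis balances both:
fV = (1/ρ)|∂P/∂n| + V²/R  →  V² − fR·V + fR·V_g = 0
With fR = 9.76×10⁻⁵ × 440×10³ m = 42.9 m/s:
V = [fR − √((fR)² − 4 fR V_g)]/2 = [42.9 − √(42.9² − 4×42.9×9)]/2 = 12.8 m/s
Supergeostrophic (V > V_g = 9 m/s), as expected around a high.
Converting: 12.8 m/s × 3.6 = 46.2 km/h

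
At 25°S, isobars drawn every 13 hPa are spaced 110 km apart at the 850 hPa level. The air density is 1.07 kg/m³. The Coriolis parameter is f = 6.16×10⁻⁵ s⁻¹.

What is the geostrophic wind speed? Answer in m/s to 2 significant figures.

Pressure gradient: |∂P/∂n| = 1300 Pa / 110000 m = 1.18×10⁻² Pa/m
Geostrophic balance (pressure-gradient force = Coriolis force):
V_g = (1/(fρ)) |∂P/∂n| = 1.18×10⁻² / (6.16×10⁻⁵ × 1.07) = 179 m/s

180 m/s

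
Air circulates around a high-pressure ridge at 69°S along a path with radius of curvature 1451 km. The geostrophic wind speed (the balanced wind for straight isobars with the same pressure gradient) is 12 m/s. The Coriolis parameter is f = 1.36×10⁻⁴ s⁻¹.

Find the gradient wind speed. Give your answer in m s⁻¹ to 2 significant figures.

Around a high, pressure-gradient force acts outward with centrifugal, so Coriolis balances both:
fV = (1/ρ)|∂P/∂n| + V²/R  →  V² − fR·V + fR·V_g = 0
With fR = 1.36×10⁻⁴ × 1451×10³ m = 197 m/s:
V = [fR − √((fR)² − 4 fR V_g)]/2 = [197 − √(197² − 4×197×12)]/2 = 12.8 m/s
Supergeostrophic (V > V_g = 12 m/s), as expected around a high.

13 m s⁻¹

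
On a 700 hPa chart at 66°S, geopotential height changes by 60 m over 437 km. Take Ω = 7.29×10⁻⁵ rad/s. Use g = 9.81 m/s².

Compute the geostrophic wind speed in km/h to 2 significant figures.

Coriolis parameter at 66°S:
f = 2Ω sin φ = 2 × 7.29×10⁻⁵ × sin 66° = 1.33×10⁻⁴ s⁻¹
Height gradient: |∂Z/∂n| = 60 m / 437000 m = 1.37×10⁻⁴
On a pressure surface, geostrophic balance gives V_g = (g/f)|∂Z/∂n|:
V_g = 9.81 × 1.37×10⁻⁴ / 1.33×10⁻⁴ = 10.1 m/s
Converting: 10.1 m/s × 3.6 = 36 km/h

36 km/h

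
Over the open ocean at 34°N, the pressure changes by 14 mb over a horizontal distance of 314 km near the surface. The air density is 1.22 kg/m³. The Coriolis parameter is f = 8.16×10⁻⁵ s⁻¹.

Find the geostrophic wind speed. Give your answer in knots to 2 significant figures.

Pressure gradient: |∂P/∂n| = 1400 Pa / 314000 m = 4.46×10⁻³ Pa/m
Geostrophic balance (pressure-gradient force = Coriolis force):
V_g = (1/(fρ)) |∂P/∂n| = 4.46×10⁻³ / (8.16×10⁻⁵ × 1.22) = 44.8 m/s
Converting: 44.8 m/s × 1.944 = 87 knots

87 knots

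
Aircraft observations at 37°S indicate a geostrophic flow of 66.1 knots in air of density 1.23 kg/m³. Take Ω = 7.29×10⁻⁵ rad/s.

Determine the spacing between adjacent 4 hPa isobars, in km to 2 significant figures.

110 km

Coriolis parameter at 37°S:
f = 2Ω sin φ = 2 × 7.29×10⁻⁵ × sin 37° = 8.77×10⁻⁵ s⁻¹
Wind speed in SI: 66.1 knots = 34.0 m/s
Geostrophic balance rearranged: |∂P/∂n| = f ρ V_g
|∂P/∂n| = 8.77×10⁻⁵ × 1.23 × 34.0 = 3.67×10⁻³ Pa/m
Isobar spacing: Δn = ΔP/|∂P/∂n| = 400 Pa / 3.67×10⁻³ Pa/m = 108992 m ≈ 110 km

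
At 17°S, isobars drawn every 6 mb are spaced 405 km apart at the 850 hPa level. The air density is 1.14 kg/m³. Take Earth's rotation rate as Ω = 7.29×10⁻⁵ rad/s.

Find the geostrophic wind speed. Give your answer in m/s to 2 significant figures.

30 m/s

Coriolis parameter at 17°S:
f = 2Ω sin φ = 2 × 7.29×10⁻⁵ × sin 17° = 4.26×10⁻⁵ s⁻¹
Pressure gradient: |∂P/∂n| = 600 Pa / 405000 m = 1.48×10⁻³ Pa/m
Geostrophic balance (pressure-gradient force = Coriolis force):
V_g = (1/(fρ)) |∂P/∂n| = 1.48×10⁻³ / (4.26×10⁻⁵ × 1.14) = 30.5 m/s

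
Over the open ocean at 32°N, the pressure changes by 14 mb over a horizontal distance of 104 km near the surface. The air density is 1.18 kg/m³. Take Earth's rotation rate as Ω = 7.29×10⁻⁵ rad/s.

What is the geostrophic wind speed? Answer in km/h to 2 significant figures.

530 km/h

Coriolis parameter at 32°N:
f = 2Ω sin φ = 2 × 7.29×10⁻⁵ × sin 32° = 7.73×10⁻⁵ s⁻¹
Pressure gradient: |∂P/∂n| = 1400 Pa / 104000 m = 1.35×10⁻² Pa/m
Geostrophic balance (pressure-gradient force = Coriolis force):
V_g = (1/(fρ)) |∂P/∂n| = 1.35×10⁻² / (7.73×10⁻⁵ × 1.18) = 148 m/s
Converting: 148 m/s × 3.6 = 530 km/h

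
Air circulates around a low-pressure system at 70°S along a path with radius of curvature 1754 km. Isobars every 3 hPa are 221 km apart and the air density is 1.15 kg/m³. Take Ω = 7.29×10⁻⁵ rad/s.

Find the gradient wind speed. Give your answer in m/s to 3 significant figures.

Coriolis parameter at 70°S:
f = 2Ω sin φ = 2 × 7.29×10⁻⁵ × sin 70° = 1.37×10⁻⁴ s⁻¹
Pressure gradient: |∂P/∂n| = 300 Pa / 221000 m = 1.36×10⁻³ Pa/m
Geostrophic speed: V_g = |∂P/∂n|/(fρ) = 1.36×10⁻³/(1.37×10⁻⁴ × 1.15) = 8.62 m/s
Around a low, centrifugal force acts outward with Coriolis, so pressure-gradient force balances both:
(1/ρ)|∂P/∂n| = fV + V²/R  →  V² + fR·V − fR·V_g = 0
With fR = 1.37×10⁻⁴ × 1754×10³ m = 240 m/s:
V = [−fR + √((fR)² + 4 fR V_g)]/2 = [−240 + √(240² + 4×240×8.62)]/2 = 8.33 m/s
Subgeostrophic (V < V_g = 8.62 m/s), as expected around a low.

8.33 m/s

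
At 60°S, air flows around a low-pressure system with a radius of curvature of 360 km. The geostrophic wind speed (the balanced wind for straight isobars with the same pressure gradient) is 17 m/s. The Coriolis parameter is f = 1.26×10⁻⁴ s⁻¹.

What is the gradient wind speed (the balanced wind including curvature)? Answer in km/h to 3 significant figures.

Around a low, centrifugal force acts outward with Coriolis, so pressure-gradient force balances both:
(1/ρ)|∂P/∂n| = fV + V²/R  →  V² + fR·V − fR·V_g = 0
With fR = 1.26×10⁻⁴ × 360×10³ m = 45.4 m/s:
V = [−fR + √((fR)² + 4 fR V_g)]/2 = [−45.4 + √(45.4² + 4×45.4×17)]/2 = 13.2 m/s
Subgeostrophic (V < V_g = 17 m/s), as expected around a low.
Converting: 13.2 m/s × 3.6 = 47.4 km/h

47.4 km/h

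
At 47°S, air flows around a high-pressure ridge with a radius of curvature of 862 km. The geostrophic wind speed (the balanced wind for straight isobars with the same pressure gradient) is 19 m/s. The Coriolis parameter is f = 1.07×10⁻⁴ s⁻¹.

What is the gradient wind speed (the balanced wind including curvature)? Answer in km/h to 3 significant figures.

Around a high, pressure-gradient force acts outward with centrifugal, so Coriolis balances both:
fV = (1/ρ)|∂P/∂n| + V²/R  →  V² − fR·V + fR·V_g = 0
With fR = 1.07×10⁻⁴ × 862×10³ m = 92.2 m/s:
V = [fR − √((fR)² − 4 fR V_g)]/2 = [92.2 − √(92.2² − 4×92.2×19)]/2 = 26.8 m/s
Supergeostrophic (V > V_g = 19 m/s), as expected around a high.
Converting: 26.8 m/s × 3.6 = 96.4 km/h

96.4 km/h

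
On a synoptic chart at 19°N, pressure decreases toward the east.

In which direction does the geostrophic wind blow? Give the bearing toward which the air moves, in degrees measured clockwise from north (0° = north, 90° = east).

The pressure-gradient force points toward the east (bearing 090°).
Geostrophic balance: in the Northern Hemisphere the Coriolis force deflects motion to the right, so the geostrophic wind blows 90° to the right of the pressure-gradient force (low pressure on the left).
Rotating 090° by 90° clockwise gives 180° — the wind blows toward the south.

180°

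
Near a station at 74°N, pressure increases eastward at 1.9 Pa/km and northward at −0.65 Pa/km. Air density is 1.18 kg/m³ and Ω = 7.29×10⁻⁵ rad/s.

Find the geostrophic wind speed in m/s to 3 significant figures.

Coriolis parameter at 74°N:
f = 2Ω sin φ = 2 × 7.29×10⁻⁵ × sin 74° = 1.40×10⁻⁴ s⁻¹
Component geostrophic relations (x east, y north):
u_g = −(1/(fρ)) ∂P/∂y,  v_g = (1/(fρ)) ∂P/∂x
u_g = −(−0.65×10⁻³)/(1.40×10⁻⁴ × 1.18) = 3.93 m/s;  v_g = (1.9×10⁻³)/(1.40×10⁻⁴ × 1.18) = 11.5 m/s
|V_g| = √(u_g² + v_g²) = 12.1 m/s

12.1 m/s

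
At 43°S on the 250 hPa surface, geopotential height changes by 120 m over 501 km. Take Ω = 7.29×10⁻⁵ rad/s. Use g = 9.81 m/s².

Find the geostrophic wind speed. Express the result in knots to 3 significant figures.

Coriolis parameter at 43°S:
f = 2Ω sin φ = 2 × 7.29×10⁻⁵ × sin 43° = 9.94×10⁻⁵ s⁻¹
Height gradient: |∂Z/∂n| = 120 m / 501000 m = 2.40×10⁻⁴
On a pressure surface, geostrophic balance gives V_g = (g/f)|∂Z/∂n|:
V_g = 9.81 × 2.40×10⁻⁴ / 9.94×10⁻⁵ = 23.6 m/s
Converting: 23.6 m/s × 1.944 = 45.9 knots

45.9 knots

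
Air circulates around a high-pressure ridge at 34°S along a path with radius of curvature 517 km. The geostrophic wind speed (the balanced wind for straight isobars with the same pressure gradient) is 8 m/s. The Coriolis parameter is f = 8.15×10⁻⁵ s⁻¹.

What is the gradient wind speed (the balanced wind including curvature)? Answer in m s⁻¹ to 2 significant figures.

11 m s⁻¹

Around a high, pressure-gradient force acts outward with centrifugal, so Coriolis balances both:
fV = (1/ρ)|∂P/∂n| + V²/R  →  V² − fR·V + fR·V_g = 0
With fR = 8.15×10⁻⁵ × 517×10³ m = 42.1 m/s:
V = [fR − √((fR)² − 4 fR V_g)]/2 = [42.1 − √(42.1² − 4×42.1×8)]/2 = 10.7 m/s
Supergeostrophic (V > V_g = 8 m/s), as expected around a high.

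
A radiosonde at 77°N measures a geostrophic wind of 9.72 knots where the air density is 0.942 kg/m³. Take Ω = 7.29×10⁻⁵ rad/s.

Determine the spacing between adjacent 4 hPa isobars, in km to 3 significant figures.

Coriolis parameter at 77°N:
f = 2Ω sin φ = 2 × 7.29×10⁻⁵ × sin 77° = 1.42×10⁻⁴ s⁻¹
Wind speed in SI: 9.72 knots = 5.00 m/s
Geostrophic balance rearranged: |∂P/∂n| = f ρ V_g
|∂P/∂n| = 1.42×10⁻⁴ × 0.942 × 5.00 = 6.69×10⁻⁴ Pa/m
Isobar spacing: Δn = ΔP/|∂P/∂n| = 400 Pa / 6.69×10⁻⁴ Pa/m = 597755 m ≈ 598 km

598 km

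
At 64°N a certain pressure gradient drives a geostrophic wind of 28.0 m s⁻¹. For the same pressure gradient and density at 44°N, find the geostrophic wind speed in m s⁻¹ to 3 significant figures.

36.2 m s⁻¹

With the same pressure gradient and density, V_g ∝ 1/f ∝ 1/sin φ.
V₂ = V₁ · sin φ₁ / sin φ₂ = 28.0 × sin 64° / sin 44°
V₂ = 28.0 × 0.8988/0.6947 = 36.2 m s⁻¹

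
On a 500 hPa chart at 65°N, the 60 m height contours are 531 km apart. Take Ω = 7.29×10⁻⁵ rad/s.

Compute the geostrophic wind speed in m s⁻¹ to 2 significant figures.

Coriolis parameter at 65°N:
f = 2Ω sin φ = 2 × 7.29×10⁻⁵ × sin 65° = 1.32×10⁻⁴ s⁻¹
Height gradient: |∂Z/∂n| = 60 m / 531000 m = 1.13×10⁻⁴
On a pressure surface, geostrophic balance gives V_g = (g/f)|∂Z/∂n|:
V_g = 9.81 × 1.13×10⁻⁴ / 1.32×10⁻⁴ = 8.39 m/s

8.4 m s⁻¹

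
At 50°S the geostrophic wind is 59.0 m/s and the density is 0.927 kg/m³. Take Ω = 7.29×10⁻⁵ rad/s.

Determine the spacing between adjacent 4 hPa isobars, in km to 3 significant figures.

65.5 km

Coriolis parameter at 50°S:
f = 2Ω sin φ = 2 × 7.29×10⁻⁵ × sin 50° = 1.12×10⁻⁴ s⁻¹
Geostrophic balance rearranged: |∂P/∂n| = f ρ V_g
|∂P/∂n| = 1.12×10⁻⁴ × 0.927 × 59.0 = 6.11×10⁻³ Pa/m
Isobar spacing: Δn = ΔP/|∂P/∂n| = 400 Pa / 6.11×10⁻³ Pa/m = 65481 m ≈ 65.5 km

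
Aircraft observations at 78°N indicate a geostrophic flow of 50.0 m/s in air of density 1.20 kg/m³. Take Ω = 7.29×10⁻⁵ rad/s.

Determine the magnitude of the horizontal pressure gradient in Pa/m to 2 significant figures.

8.6×10⁻³ Pa/m

Coriolis parameter at 78°N:
f = 2Ω sin φ = 2 × 7.29×10⁻⁵ × sin 78° = 1.43×10⁻⁴ s⁻¹
Geostrophic balance rearranged: |∂P/∂n| = f ρ V_g
|∂P/∂n| = 1.43×10⁻⁴ × 1.20 × 50.0 = 8.56×10⁻³ Pa/m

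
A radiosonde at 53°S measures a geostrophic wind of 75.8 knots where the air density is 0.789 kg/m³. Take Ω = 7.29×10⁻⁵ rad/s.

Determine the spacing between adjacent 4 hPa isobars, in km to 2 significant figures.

110 km

Coriolis parameter at 53°S:
f = 2Ω sin φ = 2 × 7.29×10⁻⁵ × sin 53° = 1.16×10⁻⁴ s⁻¹
Wind speed in SI: 75.8 knots = 39.0 m/s
Geostrophic balance rearranged: |∂P/∂n| = f ρ V_g
|∂P/∂n| = 1.16×10⁻⁴ × 0.789 × 39.0 = 3.58×10⁻³ Pa/m
Isobar spacing: Δn = ΔP/|∂P/∂n| = 400 Pa / 3.58×10⁻³ Pa/m = 111653 m ≈ 110 km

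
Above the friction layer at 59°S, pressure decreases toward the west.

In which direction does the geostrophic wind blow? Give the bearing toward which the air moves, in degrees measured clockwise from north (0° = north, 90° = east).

180°

The pressure-gradient force points toward the west (bearing 270°).
Geostrophic balance: in the Southern Hemisphere the Coriolis force deflects motion to the left, so the geostrophic wind blows 90° to the left of the pressure-gradient force (low pressure on the right).
Rotating 270° by 90° counterclockwise gives 180° — the wind blows toward the south.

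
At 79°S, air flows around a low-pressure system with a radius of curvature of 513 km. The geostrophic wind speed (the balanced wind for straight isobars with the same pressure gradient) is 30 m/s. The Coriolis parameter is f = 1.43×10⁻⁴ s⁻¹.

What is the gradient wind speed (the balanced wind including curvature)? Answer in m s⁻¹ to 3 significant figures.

Around a low, centrifugal force acts outward with Coriolis, so pressure-gradient force balances both:
(1/ρ)|∂P/∂n| = fV + V²/R  →  V² + fR·V − fR·V_g = 0
With fR = 1.43×10⁻⁴ × 513×10³ m = 73.4 m/s:
V = [−fR + √((fR)² + 4 fR V_g)]/2 = [−73.4 + √(73.4² + 4×73.4×30)]/2 = 22.9 m/s
Subgeostrophic (V < V_g = 30 m/s), as expected around a low.

22.9 m s⁻¹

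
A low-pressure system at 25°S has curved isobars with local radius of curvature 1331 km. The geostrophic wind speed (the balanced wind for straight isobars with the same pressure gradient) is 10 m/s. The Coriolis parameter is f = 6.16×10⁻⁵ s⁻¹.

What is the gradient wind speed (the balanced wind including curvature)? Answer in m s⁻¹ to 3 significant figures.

9.01 m s⁻¹

Around a low, centrifugal force acts outward with Coriolis, so pressure-gradient force balances both:
(1/ρ)|∂P/∂n| = fV + V²/R  →  V² + fR·V − fR·V_g = 0
With fR = 6.16×10⁻⁵ × 1331×10³ m = 82.0 m/s:
V = [−fR + √((fR)² + 4 fR V_g)]/2 = [−82.0 + √(82.0² + 4×82.0×10)]/2 = 9.01 m/s
Subgeostrophic (V < V_g = 10 m/s), as expected around a low.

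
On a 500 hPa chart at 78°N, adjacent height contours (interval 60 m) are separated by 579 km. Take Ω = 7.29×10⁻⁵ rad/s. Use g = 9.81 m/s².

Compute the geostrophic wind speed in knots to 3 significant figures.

13.9 knots

Coriolis parameter at 78°N:
f = 2Ω sin φ = 2 × 7.29×10⁻⁵ × sin 78° = 1.43×10⁻⁴ s⁻¹
Height gradient: |∂Z/∂n| = 60 m / 579000 m = 1.04×10⁻⁴
On a pressure surface, geostrophic balance gives V_g = (g/f)|∂Z/∂n|:
V_g = 9.81 × 1.04×10⁻⁴ / 1.43×10⁻⁴ = 7.13 m/s
Converting: 7.13 m/s × 1.944 = 13.9 knots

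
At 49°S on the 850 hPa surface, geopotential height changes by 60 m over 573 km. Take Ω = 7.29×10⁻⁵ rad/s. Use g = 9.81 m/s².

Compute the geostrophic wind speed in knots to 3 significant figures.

Coriolis parameter at 49°S:
f = 2Ω sin φ = 2 × 7.29×10⁻⁵ × sin 49° = 1.10×10⁻⁴ s⁻¹
Height gradient: |∂Z/∂n| = 60 m / 573000 m = 1.05×10⁻⁴
On a pressure surface, geostrophic balance gives V_g = (g/f)|∂Z/∂n|:
V_g = 9.81 × 1.05×10⁻⁴ / 1.10×10⁻⁴ = 9.34 m/s
Converting: 9.34 m/s × 1.944 = 18.1 knots

18.1 knots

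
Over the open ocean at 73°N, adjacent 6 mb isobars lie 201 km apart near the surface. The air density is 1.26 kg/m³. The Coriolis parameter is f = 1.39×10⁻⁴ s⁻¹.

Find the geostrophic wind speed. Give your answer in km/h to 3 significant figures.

Pressure gradient: |∂P/∂n| = 600 Pa / 201000 m = 2.99×10⁻³ Pa/m
Geostrophic balance (pressure-gradient force = Coriolis force):
V_g = (1/(fρ)) |∂P/∂n| = 2.99×10⁻³ / (1.39×10⁻⁴ × 1.26) = 17.0 m/s
Converting: 17.0 m/s × 3.6 = 61.4 km/h

61.4 km/h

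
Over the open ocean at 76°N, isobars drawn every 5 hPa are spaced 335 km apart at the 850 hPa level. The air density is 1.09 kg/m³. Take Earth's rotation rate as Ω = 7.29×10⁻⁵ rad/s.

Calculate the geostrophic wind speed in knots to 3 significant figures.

18.8 knots

Coriolis parameter at 76°N:
f = 2Ω sin φ = 2 × 7.29×10⁻⁵ × sin 76° = 1.41×10⁻⁴ s⁻¹
Pressure gradient: |∂P/∂n| = 500 Pa / 335000 m = 1.49×10⁻³ Pa/m
Geostrophic balance (pressure-gradient force = Coriolis force):
V_g = (1/(fρ)) |∂P/∂n| = 1.49×10⁻³ / (1.41×10⁻⁴ × 1.09) = 9.68 m/s
Converting: 9.68 m/s × 1.944 = 18.8 knots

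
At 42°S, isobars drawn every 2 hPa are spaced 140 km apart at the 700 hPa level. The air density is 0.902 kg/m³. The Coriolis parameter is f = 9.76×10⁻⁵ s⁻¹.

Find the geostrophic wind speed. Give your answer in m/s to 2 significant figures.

16 m/s

Pressure gradient: |∂P/∂n| = 200 Pa / 140000 m = 1.43×10⁻³ Pa/m
Geostrophic balance (pressure-gradient force = Coriolis force):
V_g = (1/(fρ)) |∂P/∂n| = 1.43×10⁻³ / (9.76×10⁻⁵ × 0.902) = 16.2 m/s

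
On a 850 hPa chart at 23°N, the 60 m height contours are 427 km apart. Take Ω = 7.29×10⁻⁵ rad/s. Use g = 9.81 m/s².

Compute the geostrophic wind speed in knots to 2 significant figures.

47 knots

Coriolis parameter at 23°N:
f = 2Ω sin φ = 2 × 7.29×10⁻⁵ × sin 23° = 5.70×10⁻⁵ s⁻¹
Height gradient: |∂Z/∂n| = 60 m / 427000 m = 1.41×10⁻⁴
On a pressure surface, geostrophic balance gives V_g = (g/f)|∂Z/∂n|:
V_g = 9.81 × 1.41×10⁻⁴ / 5.70×10⁻⁵ = 24.2 m/s
Converting: 24.2 m/s × 1.944 = 47 knots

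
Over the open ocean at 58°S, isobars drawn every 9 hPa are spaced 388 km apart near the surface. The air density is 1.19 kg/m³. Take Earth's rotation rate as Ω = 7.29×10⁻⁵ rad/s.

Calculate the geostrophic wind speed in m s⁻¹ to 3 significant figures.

Coriolis parameter at 58°S:
f = 2Ω sin φ = 2 × 7.29×10⁻⁵ × sin 58° = 1.24×10⁻⁴ s⁻¹
Pressure gradient: |∂P/∂n| = 900 Pa / 388000 m = 2.32×10⁻³ Pa/m
Geostrophic balance (pressure-gradient force = Coriolis force):
V_g = (1/(fρ)) |∂P/∂n| = 2.32×10⁻³ / (1.24×10⁻⁴ × 1.19) = 15.8 m/s

15.8 m s⁻¹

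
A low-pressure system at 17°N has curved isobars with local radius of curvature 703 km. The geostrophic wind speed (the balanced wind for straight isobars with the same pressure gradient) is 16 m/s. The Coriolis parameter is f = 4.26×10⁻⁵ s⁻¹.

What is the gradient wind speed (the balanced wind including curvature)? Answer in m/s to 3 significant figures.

11.5 m/s

Around a low, centrifugal force acts outward with Coriolis, so pressure-gradient force balances both:
(1/ρ)|∂P/∂n| = fV + V²/R  →  V² + fR·V − fR·V_g = 0
With fR = 4.26×10⁻⁵ × 703×10³ m = 29.9 m/s:
V = [−fR + √((fR)² + 4 fR V_g)]/2 = [−29.9 + √(29.9² + 4×29.9×16)]/2 = 11.5 m/s
Subgeostrophic (V < V_g = 16 m/s), as expected around a low.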